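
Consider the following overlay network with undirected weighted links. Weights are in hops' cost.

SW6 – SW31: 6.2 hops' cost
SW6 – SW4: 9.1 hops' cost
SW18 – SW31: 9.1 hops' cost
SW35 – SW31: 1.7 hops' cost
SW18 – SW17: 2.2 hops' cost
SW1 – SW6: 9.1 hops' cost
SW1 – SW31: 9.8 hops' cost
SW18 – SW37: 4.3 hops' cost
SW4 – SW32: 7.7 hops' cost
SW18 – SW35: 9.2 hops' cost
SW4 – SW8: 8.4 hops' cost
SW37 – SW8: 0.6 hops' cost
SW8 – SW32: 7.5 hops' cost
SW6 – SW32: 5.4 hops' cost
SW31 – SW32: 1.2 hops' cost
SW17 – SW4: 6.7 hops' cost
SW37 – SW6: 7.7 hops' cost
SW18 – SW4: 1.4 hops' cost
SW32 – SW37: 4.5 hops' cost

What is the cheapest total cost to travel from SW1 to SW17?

Settle nodes by increasing distance from SW1:
SW1: 0
SW6: 9.1  (via SW1)
SW31: 9.8  (via SW1)
SW32: 11  (via SW31)
SW35: 11.5  (via SW31)
SW37: 15.5  (via SW32)
SW8: 16.1  (via SW37)
SW4: 18.2  (via SW6)
SW18: 18.9  (via SW31)
SW17: 21.1  (via SW18)
Shortest route: SW1 → SW31 → SW18 → SW17 = 21.1 hops' cost.

21.1 hops' cost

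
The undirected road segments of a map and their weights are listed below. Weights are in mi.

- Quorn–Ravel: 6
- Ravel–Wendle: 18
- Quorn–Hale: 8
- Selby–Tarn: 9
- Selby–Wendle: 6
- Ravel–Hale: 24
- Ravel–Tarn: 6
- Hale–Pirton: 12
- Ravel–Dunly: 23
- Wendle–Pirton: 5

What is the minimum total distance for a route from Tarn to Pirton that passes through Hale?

32 mi

Shortest Tarn→Hale: Tarn–Ravel–Quorn–Hale = 20
Shortest Hale→Pirton: Hale–Pirton = 12
Total via Hale: 20 + 12 = 32 mi.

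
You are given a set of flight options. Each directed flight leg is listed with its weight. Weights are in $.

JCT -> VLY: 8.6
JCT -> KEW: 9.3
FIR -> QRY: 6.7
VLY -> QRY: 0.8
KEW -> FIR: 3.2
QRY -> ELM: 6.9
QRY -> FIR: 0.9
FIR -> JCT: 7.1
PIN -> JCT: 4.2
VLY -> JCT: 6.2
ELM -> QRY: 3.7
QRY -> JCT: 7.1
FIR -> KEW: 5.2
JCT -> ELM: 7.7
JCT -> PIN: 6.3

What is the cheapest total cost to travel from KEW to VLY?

$18.9

Shortest distances from KEW:
KEW: 0
FIR: 3.2  (via KEW)
QRY: 9.9  (via FIR)
JCT: 10.3  (via FIR)
PIN: 16.6  (via JCT)
ELM: 16.8  (via QRY)
VLY: 18.9  (via JCT)
Shortest route: KEW–FIR–JCT–VLY = $18.9.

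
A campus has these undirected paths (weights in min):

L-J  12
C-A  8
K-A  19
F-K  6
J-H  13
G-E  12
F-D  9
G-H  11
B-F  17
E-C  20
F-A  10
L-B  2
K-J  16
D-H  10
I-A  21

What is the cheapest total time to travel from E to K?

Enumerating some paths:
E–C–A–K: 20+8+19 = 47
E–C–A–F–K: 20+8+10+6 = 44
Cheapest is E–C–A–F–K at 44 min.

44 min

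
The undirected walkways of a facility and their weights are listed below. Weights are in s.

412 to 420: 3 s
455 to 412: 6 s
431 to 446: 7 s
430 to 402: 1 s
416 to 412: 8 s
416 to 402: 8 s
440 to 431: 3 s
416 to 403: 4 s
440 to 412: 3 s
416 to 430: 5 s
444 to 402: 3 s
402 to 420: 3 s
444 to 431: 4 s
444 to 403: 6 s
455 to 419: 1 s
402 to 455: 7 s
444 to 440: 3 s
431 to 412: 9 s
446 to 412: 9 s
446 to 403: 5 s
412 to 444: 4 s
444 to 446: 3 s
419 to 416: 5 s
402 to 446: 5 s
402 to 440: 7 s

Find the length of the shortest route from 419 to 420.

10 s

Compare a few routes:
419–455–402–420: 1+7+3 = 11
419–455–412–420: 1+6+3 = 10
Cheapest is 419–455–412–420 at 10 s.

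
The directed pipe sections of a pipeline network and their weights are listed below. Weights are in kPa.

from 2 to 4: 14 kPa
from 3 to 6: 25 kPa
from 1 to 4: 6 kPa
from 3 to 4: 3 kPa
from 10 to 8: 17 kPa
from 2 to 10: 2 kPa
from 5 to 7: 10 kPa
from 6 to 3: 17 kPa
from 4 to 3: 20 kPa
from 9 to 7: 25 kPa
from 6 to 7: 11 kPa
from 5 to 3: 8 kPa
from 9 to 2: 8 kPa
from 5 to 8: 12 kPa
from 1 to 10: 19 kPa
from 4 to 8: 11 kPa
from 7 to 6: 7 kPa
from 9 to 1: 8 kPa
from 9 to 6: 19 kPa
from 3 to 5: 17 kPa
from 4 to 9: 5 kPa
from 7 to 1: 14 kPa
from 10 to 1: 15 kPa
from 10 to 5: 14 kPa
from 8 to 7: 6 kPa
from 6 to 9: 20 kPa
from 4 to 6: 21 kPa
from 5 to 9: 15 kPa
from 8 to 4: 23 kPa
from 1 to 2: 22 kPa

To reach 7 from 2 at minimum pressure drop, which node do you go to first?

10

Enumerating some paths:
2–10–5–7: 2+14+10 = 26
2–10–8–7: 2+17+6 = 25
2–4–8–7: 14+11+6 = 31
Cheapest is 2–10–8–7 at 25 kPa.
So from 2 the first move is to 10.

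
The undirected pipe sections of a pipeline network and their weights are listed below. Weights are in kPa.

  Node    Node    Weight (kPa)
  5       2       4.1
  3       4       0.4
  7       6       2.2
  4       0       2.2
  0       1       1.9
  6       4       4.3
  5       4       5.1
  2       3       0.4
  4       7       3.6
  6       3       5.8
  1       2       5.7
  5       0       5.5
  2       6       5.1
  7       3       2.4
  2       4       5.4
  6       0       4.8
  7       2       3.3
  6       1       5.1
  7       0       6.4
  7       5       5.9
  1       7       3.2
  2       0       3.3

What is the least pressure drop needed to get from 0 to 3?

Shortest distances from 0:
0: 0
1: 1.9  (via 0)
4: 2.2  (via 0)
3: 2.6  (via 4)
Shortest route: 0–4–3 = 2.6 kPa.

2.6 kPa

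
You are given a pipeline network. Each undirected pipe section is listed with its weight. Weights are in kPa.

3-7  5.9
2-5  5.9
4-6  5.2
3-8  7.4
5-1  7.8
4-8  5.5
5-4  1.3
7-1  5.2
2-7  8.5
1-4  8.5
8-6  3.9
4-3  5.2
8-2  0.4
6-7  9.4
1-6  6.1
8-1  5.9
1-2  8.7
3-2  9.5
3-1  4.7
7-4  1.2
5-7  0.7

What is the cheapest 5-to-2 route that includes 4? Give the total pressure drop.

7.2 kPa

Best 5 to 4: 5 → 4 costing 1.3
Shortest 4→2: 4 → 8 → 2 = 5.9
Total via 4: 1.3 + 5.9 = 7.2 kPa.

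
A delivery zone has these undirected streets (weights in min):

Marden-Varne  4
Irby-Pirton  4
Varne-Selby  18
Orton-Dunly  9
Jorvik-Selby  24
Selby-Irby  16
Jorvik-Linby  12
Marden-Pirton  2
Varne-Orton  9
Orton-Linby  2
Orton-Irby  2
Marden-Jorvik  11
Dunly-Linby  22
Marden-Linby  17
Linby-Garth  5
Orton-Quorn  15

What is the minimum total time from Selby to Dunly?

27 min

Settle nodes by increasing distance from Selby:
Selby: 0
Irby: 16  (via Selby)
Orton: 18  (via Irby)
Varne: 18  (via Selby)
Linby: 20  (via Orton)
Pirton: 20  (via Irby)
Marden: 22  (via Varne)
Jorvik: 24  (via Selby)
Garth: 25  (via Linby)
Dunly: 27  (via Orton)
Shortest route: Selby → Irby → Orton → Dunly = 27 min.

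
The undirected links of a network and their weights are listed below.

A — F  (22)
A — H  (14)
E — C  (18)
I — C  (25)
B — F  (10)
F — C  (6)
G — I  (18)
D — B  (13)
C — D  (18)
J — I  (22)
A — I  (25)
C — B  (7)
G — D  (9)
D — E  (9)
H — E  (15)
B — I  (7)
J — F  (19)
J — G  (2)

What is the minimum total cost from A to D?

Candidate routes:
A–I–B–D: 25+7+13 = 45
A–F–C–D: 22+6+18 = 46
A–H–E–D: 14+15+9 = 38
A–F–B–D: 22+10+13 = 45
The minimum is 38 via A–H–E–D.

38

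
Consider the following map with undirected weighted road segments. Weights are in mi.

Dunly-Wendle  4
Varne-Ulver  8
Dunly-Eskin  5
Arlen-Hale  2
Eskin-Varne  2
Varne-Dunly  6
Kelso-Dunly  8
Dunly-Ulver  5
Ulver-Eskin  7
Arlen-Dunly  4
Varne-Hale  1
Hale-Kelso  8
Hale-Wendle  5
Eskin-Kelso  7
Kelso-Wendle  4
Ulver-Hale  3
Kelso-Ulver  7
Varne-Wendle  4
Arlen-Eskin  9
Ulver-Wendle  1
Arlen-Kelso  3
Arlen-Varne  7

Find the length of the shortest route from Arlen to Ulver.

5 mi

Enumerating some paths:
Arlen–Hale–Ulver: 2+3 = 5
Arlen–Hale–Wendle–Ulver: 2+5+1 = 8
Arlen–Kelso–Wendle–Ulver: 3+4+1 = 8
Arlen–Hale–Varne–Wendle–Ulver: 2+1+4+1 = 8
Cheapest is Arlen–Hale–Ulver at 5 mi.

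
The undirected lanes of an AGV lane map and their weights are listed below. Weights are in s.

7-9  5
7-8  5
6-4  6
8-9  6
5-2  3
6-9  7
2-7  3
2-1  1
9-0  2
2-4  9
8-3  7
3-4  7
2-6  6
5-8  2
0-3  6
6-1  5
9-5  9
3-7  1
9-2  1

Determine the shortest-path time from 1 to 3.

Running Dijkstra from 1:
1: 0
2: 1  (via 1)
9: 2  (via 2)
0: 4  (via 9)
5: 4  (via 2)
7: 4  (via 2)
3: 5  (via 7)
Shortest route: 1 → 2 → 7 → 3 = 5 s.

5 s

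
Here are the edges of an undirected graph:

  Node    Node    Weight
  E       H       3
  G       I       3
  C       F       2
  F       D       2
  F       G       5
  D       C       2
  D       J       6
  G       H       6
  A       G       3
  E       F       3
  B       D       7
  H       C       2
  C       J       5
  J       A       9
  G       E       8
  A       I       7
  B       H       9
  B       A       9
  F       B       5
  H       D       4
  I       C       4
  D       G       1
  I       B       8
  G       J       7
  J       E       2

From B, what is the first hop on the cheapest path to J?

F

Enumerating some paths:
B–F–D–J: 5+2+6 = 13
B–D–J: 7+6 = 13
B–F–E–J: 5+3+2 = 10
B–F–C–J: 5+2+5 = 12
Cheapest is B–F–E–J at 10.
So from B the first move is to F.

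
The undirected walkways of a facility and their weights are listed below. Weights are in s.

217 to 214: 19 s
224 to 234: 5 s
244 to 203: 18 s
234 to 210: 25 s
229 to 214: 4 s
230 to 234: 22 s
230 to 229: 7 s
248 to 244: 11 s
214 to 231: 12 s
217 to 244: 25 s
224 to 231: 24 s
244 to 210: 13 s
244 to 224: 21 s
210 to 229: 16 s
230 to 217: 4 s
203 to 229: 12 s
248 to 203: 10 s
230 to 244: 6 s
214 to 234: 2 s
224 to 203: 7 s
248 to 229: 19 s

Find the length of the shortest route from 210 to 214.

20 s

Shortest distances from 210:
210: 0
244: 13  (via 210)
229: 16  (via 210)
230: 19  (via 244)
214: 20  (via 229)
Shortest route: 210 → 229 → 214 = 20 s.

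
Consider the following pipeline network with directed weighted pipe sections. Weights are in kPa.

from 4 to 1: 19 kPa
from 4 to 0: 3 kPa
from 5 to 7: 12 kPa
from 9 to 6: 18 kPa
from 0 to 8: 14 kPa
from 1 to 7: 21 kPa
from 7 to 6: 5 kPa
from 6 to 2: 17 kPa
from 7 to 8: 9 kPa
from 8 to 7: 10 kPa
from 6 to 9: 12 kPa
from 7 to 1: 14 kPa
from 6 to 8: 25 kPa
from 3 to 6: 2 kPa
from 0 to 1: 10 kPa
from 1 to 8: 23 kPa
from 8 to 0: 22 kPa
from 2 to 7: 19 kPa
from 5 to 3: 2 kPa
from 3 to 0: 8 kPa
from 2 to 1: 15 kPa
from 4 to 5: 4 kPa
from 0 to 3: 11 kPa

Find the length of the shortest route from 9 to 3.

Compare a few routes:
9–6–2–1–8–0–3: 18+17+15+23+22+11 = 106
9–6–8–0–3: 18+25+22+11 = 76
9–6–2–7–8–0–3: 18+17+19+9+22+11 = 96
9–6–2–1–7–8–0–3: 18+17+15+21+9+22+11 = 113
The minimum is 76 kPa via 9–6–8–0–3.

76 kPa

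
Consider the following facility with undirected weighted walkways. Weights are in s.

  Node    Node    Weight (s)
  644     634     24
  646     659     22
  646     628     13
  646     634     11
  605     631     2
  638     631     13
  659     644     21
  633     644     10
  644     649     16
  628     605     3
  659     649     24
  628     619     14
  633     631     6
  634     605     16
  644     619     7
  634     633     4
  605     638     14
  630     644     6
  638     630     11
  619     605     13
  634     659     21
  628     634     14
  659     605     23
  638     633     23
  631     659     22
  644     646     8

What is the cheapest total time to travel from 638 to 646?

Shortest distances from 638:
638: 0
630: 11  (via 638)
631: 13  (via 638)
605: 14  (via 638)
644: 17  (via 630)
628: 17  (via 605)
633: 19  (via 631)
634: 23  (via 633)
619: 24  (via 644)
646: 25  (via 644)
Shortest route: 638–630–644–646 = 25 s.

25 s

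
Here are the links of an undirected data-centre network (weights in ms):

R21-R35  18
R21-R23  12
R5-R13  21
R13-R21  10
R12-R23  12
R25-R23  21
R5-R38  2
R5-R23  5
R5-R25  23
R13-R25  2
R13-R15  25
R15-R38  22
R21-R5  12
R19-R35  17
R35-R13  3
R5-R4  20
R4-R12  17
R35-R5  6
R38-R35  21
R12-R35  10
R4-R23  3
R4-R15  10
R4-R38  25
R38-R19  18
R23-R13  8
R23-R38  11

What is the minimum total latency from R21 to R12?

Shortest distances from R21:
R21: 0
R13: 10  (via R21)
R5: 12  (via R21)
R25: 12  (via R13)
R23: 12  (via R21)
R35: 13  (via R13)
R38: 14  (via R5)
R4: 15  (via R23)
R12: 23  (via R35)
Shortest route: R21 → R13 → R35 → R12 = 23 ms.

23 ms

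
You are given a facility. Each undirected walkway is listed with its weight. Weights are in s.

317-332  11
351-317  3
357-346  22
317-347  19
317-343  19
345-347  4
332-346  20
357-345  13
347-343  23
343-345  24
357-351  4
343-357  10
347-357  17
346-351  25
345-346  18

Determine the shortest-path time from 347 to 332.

Shortest distances from 347:
347: 0
345: 4  (via 347)
357: 17  (via 347)
317: 19  (via 347)
351: 21  (via 357)
346: 22  (via 345)
343: 23  (via 347)
332: 30  (via 317)
Shortest route: 347–317–332 = 30 s.

30 s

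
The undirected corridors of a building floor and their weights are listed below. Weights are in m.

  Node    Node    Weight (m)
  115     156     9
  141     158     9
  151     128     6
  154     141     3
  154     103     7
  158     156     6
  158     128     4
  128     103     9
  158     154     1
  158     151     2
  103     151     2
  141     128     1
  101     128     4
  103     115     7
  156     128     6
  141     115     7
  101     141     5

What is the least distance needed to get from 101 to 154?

Candidate routes:
101–141–154: 5+3 = 8
101–128–151–158–154: 4+6+2+1 = 13
101–128–158–154: 4+4+1 = 9
101–141–128–158–154: 5+1+4+1 = 11
The minimum is 8 m via 101–141–154.

8 m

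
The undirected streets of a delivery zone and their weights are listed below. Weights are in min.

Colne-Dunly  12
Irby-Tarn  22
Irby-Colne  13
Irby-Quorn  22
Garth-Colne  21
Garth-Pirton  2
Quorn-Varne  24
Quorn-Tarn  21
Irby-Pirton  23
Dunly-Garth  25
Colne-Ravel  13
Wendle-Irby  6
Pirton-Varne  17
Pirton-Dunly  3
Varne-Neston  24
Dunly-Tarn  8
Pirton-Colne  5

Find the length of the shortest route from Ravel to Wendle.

32 min

Candidate routes:
Ravel → Colne → Pirton → Irby → Wendle: 13+5+23+6 = 47
Ravel → Colne → Irby → Wendle: 13+13+6 = 32
Ravel → Colne → Dunly → Pirton → Irby → Wendle: 13+12+3+23+6 = 57
The minimum is 32 min via Ravel → Colne → Irby → Wendle.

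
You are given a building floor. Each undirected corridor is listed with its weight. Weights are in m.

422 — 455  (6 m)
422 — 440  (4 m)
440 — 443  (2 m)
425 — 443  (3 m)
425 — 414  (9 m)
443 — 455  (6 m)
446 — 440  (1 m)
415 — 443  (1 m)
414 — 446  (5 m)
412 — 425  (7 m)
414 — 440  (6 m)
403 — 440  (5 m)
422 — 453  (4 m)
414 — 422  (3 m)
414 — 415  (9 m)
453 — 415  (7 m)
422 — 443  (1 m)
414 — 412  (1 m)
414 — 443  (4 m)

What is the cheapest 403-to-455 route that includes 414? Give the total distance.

Shortest 403→414: 403–440–414 = 11
Best 414 to 455: 414–422–455 costing 9
Total via 414: 11 + 9 = 20 m.

20 m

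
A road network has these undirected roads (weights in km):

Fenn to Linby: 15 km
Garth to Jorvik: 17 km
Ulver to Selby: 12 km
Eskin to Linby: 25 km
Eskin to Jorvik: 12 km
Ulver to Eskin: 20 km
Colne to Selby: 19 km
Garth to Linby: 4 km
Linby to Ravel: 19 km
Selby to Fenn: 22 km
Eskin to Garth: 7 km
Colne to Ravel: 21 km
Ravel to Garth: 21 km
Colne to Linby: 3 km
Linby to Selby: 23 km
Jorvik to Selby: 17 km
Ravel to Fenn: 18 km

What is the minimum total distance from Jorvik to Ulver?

29 km

Settle nodes by increasing distance from Jorvik:
Jorvik: 0
Eskin: 12  (via Jorvik)
Garth: 17  (via Jorvik)
Selby: 17  (via Jorvik)
Linby: 21  (via Garth)
Colne: 24  (via Linby)
Ulver: 29  (via Selby)
Shortest route: Jorvik → Selby → Ulver = 29 km.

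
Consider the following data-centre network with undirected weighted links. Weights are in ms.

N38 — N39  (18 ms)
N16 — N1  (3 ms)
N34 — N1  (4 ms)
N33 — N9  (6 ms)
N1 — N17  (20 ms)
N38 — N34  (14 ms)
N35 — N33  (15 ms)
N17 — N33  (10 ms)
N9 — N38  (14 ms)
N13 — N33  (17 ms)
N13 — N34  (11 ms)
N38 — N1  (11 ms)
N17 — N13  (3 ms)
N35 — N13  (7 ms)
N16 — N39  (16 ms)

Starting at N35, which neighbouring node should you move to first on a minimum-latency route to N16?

N13

Compare a few routes:
N35 → N13 → N34 → N1 → N16: 7+11+4+3 = 25
N35 → N13 → N17 → N1 → N16: 7+3+20+3 = 33
N35 → N13 → N34 → N38 → N1 → N16: 7+11+14+11+3 = 46
Cheapest is N35 → N13 → N34 → N1 → N16 at 25 ms.
So from N35 the first move is to N13.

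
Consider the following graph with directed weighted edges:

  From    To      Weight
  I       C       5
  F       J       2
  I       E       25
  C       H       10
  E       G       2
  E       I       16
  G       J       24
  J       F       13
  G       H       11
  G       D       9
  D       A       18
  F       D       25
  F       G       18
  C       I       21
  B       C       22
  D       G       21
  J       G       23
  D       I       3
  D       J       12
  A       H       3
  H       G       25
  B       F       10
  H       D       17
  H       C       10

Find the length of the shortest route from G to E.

37

Running Dijkstra from G:
G: 0
D: 9  (via G)
H: 11  (via G)
I: 12  (via D)
C: 17  (via I)
J: 21  (via D)
A: 27  (via D)
F: 34  (via J)
E: 37  (via I)
Shortest route: G–D–I–E = 37.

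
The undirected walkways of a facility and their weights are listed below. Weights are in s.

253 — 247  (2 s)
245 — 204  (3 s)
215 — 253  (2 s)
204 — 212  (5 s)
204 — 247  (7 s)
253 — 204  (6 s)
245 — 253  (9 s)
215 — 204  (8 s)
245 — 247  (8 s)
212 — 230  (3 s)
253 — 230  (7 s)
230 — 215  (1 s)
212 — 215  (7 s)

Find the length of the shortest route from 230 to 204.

8 s

Settle nodes by increasing distance from 230:
230: 0
215: 1  (via 230)
212: 3  (via 230)
253: 3  (via 215)
247: 5  (via 253)
204: 8  (via 212)
Shortest route: 230 → 212 → 204 = 8 s.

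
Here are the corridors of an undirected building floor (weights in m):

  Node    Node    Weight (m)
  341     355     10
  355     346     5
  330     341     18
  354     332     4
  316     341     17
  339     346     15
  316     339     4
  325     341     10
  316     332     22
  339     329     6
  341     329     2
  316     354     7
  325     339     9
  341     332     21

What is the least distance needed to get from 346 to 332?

30 m

Shortest distances from 346:
346: 0
355: 5  (via 346)
339: 15  (via 346)
341: 15  (via 355)
329: 17  (via 341)
316: 19  (via 339)
325: 24  (via 339)
354: 26  (via 316)
332: 30  (via 354)
Shortest route: 346 → 339 → 316 → 354 → 332 = 30 m.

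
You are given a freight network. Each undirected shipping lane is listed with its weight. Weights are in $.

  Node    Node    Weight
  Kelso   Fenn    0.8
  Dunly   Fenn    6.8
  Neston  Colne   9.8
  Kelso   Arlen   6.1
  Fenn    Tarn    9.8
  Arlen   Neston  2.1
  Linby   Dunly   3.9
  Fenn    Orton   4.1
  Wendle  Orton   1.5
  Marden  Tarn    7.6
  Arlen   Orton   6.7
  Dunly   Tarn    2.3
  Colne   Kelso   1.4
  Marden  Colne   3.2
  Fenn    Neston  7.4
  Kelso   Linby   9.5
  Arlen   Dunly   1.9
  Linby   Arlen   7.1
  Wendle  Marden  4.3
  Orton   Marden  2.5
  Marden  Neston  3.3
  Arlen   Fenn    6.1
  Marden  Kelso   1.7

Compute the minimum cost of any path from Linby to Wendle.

Running Dijkstra from Linby:
Linby: 0
Dunly: 3.9  (via Linby)
Arlen: 5.8  (via Dunly)
Tarn: 6.2  (via Dunly)
Neston: 7.9  (via Arlen)
Kelso: 9.5  (via Linby)
Fenn: 10.3  (via Kelso)
Colne: 10.9  (via Kelso)
Marden: 11.2  (via Neston)
Orton: 12.5  (via Arlen)
Wendle: 14  (via Orton)
Shortest route: Linby–Dunly–Arlen–Orton–Wendle = $14.

$14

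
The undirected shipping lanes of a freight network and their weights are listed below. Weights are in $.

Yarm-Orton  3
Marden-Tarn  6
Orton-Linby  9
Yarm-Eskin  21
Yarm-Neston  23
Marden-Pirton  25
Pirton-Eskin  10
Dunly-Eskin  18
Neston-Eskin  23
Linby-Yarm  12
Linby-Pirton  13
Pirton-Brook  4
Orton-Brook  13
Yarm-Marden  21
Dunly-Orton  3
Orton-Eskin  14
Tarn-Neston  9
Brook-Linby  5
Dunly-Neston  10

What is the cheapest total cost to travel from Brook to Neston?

Settle nodes by increasing distance from Brook:
Brook: 0
Pirton: 4  (via Brook)
Linby: 5  (via Brook)
Orton: 13  (via Brook)
Eskin: 14  (via Pirton)
Yarm: 16  (via Orton)
Dunly: 16  (via Orton)
Neston: 26  (via Dunly)
Shortest route: Brook → Orton → Dunly → Neston = $26.

$26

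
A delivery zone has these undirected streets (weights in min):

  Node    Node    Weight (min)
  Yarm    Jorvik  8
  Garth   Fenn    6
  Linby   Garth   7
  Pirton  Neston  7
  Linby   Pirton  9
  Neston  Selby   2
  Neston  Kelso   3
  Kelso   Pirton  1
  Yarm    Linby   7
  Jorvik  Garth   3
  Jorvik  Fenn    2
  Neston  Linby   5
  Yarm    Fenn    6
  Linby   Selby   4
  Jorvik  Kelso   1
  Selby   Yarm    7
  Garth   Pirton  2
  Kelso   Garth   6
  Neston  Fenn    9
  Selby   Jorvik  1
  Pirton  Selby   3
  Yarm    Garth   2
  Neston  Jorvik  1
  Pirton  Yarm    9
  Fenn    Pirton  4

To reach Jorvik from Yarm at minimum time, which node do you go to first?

Garth

Enumerating some paths:
Yarm - Jorvik: 8 = 8
Yarm - Garth - Jorvik: 2+3 = 5
Yarm - Garth - Pirton - Kelso - Jorvik: 2+2+1+1 = 6
Cheapest is Yarm - Garth - Jorvik at 5 min.
So from Yarm the first move is to Garth.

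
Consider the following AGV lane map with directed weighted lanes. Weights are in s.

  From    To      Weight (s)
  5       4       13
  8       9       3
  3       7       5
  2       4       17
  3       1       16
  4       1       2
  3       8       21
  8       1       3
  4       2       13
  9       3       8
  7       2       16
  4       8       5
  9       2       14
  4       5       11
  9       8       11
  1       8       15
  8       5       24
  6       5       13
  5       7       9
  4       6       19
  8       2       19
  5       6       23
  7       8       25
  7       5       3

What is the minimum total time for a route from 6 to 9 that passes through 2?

63 s

Best 6 to 2: 6 → 5 → 7 → 2 costing 38
Best 2 to 9: 2 → 4 → 8 → 9 costing 25
Total via 2: 38 + 25 = 63 s.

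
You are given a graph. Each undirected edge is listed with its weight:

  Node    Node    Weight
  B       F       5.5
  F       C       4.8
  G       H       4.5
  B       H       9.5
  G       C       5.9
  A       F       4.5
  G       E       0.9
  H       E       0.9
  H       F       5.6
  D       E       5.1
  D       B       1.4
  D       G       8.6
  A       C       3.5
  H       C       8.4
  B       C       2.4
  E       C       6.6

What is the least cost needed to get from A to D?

7.3

Running Dijkstra from A:
A: 0
C: 3.5  (via A)
F: 4.5  (via A)
B: 5.9  (via C)
D: 7.3  (via B)
Shortest route: A–C–B–D = 7.3.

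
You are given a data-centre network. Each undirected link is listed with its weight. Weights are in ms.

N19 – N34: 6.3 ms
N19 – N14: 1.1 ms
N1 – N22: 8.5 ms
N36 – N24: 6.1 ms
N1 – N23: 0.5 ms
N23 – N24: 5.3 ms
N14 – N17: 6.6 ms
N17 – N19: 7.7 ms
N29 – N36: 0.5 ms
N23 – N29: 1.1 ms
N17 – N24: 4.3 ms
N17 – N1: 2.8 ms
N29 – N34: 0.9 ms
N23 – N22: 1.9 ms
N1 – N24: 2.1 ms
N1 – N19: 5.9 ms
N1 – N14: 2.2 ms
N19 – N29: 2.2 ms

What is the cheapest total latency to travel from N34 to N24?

Enumerating some paths:
N34–N29–N23–N1–N24: 0.9+1.1+0.5+2.1 = 4.6
N34–N29–N23–N24: 0.9+1.1+5.3 = 7.3
The minimum is 4.6 ms via N34–N29–N23–N1–N24.

4.6 ms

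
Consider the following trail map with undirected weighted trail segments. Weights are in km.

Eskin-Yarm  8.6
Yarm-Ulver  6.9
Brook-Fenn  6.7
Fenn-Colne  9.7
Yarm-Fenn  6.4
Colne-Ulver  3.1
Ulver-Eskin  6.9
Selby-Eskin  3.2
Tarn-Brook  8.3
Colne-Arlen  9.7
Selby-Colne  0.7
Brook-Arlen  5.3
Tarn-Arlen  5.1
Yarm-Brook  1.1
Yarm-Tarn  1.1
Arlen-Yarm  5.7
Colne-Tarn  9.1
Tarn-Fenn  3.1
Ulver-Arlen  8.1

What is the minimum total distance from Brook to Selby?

Running Dijkstra from Brook:
Brook: 0
Yarm: 1.1  (via Brook)
Tarn: 2.2  (via Yarm)
Fenn: 5.3  (via Tarn)
Arlen: 5.3  (via Brook)
Ulver: 8  (via Yarm)
Eskin: 9.7  (via Yarm)
Colne: 11.1  (via Ulver)
Selby: 11.8  (via Colne)
Shortest route: Brook → Yarm → Ulver → Colne → Selby = 11.8 km.

11.8 km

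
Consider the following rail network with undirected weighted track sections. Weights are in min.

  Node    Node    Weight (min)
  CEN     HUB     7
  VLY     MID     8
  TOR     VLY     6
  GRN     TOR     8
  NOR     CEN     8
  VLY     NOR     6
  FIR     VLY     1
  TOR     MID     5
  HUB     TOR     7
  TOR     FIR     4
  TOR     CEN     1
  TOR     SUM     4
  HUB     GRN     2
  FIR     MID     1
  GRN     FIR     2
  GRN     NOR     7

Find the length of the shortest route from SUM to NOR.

13 min

Shortest distances from SUM:
SUM: 0
TOR: 4  (via SUM)
CEN: 5  (via TOR)
FIR: 8  (via TOR)
MID: 9  (via TOR)
VLY: 9  (via FIR)
GRN: 10  (via FIR)
HUB: 11  (via TOR)
NOR: 13  (via CEN)
Shortest route: SUM → TOR → CEN → NOR = 13 min.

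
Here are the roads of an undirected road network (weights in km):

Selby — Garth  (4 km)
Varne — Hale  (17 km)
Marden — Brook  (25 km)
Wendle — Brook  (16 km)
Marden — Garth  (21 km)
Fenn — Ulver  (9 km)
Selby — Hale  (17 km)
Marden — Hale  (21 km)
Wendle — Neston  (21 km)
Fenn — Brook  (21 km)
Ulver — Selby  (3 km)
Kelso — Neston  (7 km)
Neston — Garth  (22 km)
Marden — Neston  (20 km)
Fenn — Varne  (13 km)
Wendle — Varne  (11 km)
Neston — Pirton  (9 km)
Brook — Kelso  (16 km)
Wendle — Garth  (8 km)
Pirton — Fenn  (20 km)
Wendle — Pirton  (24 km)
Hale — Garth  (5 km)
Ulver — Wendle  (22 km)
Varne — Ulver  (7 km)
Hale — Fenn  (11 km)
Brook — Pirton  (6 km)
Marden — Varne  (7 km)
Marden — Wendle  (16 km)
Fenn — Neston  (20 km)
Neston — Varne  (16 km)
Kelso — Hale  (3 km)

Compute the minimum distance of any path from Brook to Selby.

Candidate routes:
Brook → Wendle → Garth → Selby: 16+8+4 = 28
Brook → Fenn → Ulver → Selby: 21+9+3 = 33
Cheapest is Brook → Wendle → Garth → Selby at 28 km.

28 km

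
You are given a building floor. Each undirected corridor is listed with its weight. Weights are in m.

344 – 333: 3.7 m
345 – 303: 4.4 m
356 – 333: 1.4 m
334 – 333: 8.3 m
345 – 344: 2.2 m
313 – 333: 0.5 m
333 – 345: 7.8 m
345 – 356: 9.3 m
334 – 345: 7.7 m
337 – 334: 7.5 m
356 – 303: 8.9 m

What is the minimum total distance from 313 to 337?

Compare a few routes:
313 - 333 - 344 - 345 - 334 - 337: 0.5+3.7+2.2+7.7+7.5 = 21.6
313 - 333 - 356 - 345 - 334 - 337: 0.5+1.4+9.3+7.7+7.5 = 26.4
313 - 333 - 334 - 337: 0.5+8.3+7.5 = 16.3
313 - 333 - 345 - 334 - 337: 0.5+7.8+7.7+7.5 = 23.5
The minimum is 16.3 m via 313 - 333 - 334 - 337.

16.3 m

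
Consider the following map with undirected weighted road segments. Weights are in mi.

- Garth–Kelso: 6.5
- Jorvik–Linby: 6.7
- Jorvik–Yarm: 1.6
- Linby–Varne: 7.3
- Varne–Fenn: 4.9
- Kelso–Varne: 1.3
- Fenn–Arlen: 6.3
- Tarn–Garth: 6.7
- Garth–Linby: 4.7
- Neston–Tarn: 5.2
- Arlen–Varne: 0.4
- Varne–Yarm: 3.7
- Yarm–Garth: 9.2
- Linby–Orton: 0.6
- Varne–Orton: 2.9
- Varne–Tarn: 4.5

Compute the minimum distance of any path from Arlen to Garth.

Shortest distances from Arlen:
Arlen: 0
Varne: 0.4  (via Arlen)
Kelso: 1.7  (via Varne)
Orton: 3.3  (via Varne)
Linby: 3.9  (via Orton)
Yarm: 4.1  (via Varne)
Tarn: 4.9  (via Varne)
Fenn: 5.3  (via Varne)
Jorvik: 5.7  (via Yarm)
Garth: 8.2  (via Kelso)
Shortest route: Arlen–Varne–Kelso–Garth = 8.2 mi.

8.2 mi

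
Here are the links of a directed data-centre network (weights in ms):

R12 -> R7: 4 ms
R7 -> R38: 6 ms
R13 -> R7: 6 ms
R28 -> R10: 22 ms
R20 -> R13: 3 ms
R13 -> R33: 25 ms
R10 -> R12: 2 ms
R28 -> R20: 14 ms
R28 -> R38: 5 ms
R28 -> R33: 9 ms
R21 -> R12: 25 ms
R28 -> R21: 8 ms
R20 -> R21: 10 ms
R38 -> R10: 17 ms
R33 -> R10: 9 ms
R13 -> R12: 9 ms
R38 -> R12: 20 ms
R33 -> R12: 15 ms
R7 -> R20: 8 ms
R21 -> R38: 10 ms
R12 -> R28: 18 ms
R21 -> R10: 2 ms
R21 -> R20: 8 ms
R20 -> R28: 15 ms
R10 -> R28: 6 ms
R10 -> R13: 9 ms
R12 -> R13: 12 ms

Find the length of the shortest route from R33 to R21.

Candidate routes:
R33 - R10 - R28 - R21: 9+6+8 = 23
R33 - R10 - R12 - R7 - R20 - R21: 9+2+4+8+10 = 33
Cheapest is R33 - R10 - R28 - R21 at 23 ms.

23 ms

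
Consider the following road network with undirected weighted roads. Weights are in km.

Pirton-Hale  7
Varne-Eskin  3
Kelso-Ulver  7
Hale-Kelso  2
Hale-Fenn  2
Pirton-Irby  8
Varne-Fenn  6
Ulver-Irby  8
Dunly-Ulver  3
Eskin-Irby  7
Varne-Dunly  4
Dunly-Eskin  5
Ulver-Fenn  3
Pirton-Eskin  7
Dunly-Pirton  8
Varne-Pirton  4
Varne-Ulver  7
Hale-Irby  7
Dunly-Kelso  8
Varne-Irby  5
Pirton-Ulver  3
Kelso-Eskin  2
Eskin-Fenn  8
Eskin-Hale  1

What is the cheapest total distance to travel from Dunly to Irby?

9 km

Running Dijkstra from Dunly:
Dunly: 0
Ulver: 3  (via Dunly)
Varne: 4  (via Dunly)
Eskin: 5  (via Dunly)
Pirton: 6  (via Ulver)
Hale: 6  (via Eskin)
Fenn: 6  (via Ulver)
Kelso: 7  (via Eskin)
Irby: 9  (via Varne)
Shortest route: Dunly–Varne–Irby = 9 km.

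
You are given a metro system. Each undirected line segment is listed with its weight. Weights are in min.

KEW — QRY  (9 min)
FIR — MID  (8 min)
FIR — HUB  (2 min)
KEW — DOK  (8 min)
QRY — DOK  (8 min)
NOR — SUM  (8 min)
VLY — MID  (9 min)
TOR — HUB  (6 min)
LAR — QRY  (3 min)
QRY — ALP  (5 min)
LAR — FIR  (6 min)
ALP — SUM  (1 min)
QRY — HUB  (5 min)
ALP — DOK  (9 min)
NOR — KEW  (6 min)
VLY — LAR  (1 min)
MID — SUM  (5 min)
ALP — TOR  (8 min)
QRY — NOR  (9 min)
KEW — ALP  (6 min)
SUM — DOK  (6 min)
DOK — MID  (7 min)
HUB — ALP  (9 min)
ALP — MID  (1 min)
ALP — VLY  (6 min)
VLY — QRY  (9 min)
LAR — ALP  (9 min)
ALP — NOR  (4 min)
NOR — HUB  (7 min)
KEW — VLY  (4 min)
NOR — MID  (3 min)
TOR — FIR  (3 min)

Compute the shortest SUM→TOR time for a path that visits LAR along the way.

Best SUM to LAR: SUM → ALP → VLY → LAR costing 8
Shortest LAR→TOR: LAR → FIR → TOR = 9
Total via LAR: 8 + 9 = 17 min.

17 min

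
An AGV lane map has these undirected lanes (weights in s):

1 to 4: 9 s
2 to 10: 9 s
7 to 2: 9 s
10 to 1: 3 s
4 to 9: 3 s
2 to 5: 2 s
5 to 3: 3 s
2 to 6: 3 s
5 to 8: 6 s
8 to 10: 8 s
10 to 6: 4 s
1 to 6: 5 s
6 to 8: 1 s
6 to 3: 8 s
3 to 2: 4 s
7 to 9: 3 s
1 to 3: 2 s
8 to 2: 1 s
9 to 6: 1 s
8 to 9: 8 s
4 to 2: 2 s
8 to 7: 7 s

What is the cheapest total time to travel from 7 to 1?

9 s

Settle nodes by increasing distance from 7:
7: 0
9: 3  (via 7)
6: 4  (via 9)
8: 5  (via 6)
2: 6  (via 8)
4: 6  (via 9)
5: 8  (via 2)
10: 8  (via 6)
1: 9  (via 6)
Shortest route: 7 → 9 → 6 → 1 = 9 s.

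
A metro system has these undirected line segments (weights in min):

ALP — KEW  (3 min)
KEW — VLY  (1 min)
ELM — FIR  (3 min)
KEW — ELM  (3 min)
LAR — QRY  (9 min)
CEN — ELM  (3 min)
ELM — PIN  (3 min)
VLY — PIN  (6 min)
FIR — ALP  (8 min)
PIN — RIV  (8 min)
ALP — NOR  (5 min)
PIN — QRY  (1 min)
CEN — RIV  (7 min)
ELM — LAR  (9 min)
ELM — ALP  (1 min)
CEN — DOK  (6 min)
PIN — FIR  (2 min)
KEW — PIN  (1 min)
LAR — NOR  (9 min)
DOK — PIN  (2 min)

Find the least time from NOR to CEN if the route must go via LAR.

Best NOR to LAR: NOR–LAR costing 9
Shortest LAR→CEN: LAR–ELM–CEN = 12
Total via LAR: 9 + 12 = 21 min.

21 min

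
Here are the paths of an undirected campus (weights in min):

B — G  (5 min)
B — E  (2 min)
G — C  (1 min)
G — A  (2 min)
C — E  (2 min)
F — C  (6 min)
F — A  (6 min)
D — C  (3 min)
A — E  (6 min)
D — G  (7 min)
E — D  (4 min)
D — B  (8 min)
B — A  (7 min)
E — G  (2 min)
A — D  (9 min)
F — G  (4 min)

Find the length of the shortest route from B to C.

Running Dijkstra from B:
B: 0
E: 2  (via B)
C: 4  (via E)
Shortest route: B → E → C = 4 min.

4 min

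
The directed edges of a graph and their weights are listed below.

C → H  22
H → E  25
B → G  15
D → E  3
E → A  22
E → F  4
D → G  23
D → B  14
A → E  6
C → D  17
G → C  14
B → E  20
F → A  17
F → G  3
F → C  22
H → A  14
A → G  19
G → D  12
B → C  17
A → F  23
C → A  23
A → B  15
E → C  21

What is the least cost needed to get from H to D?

Candidate routes:
H–A–G–D: 14+19+12 = 45
H–E–F–G–D: 25+4+3+12 = 44
H–A–E–F–G–D: 14+6+4+3+12 = 39
Cheapest is H–A–E–F–G–D at 39.

39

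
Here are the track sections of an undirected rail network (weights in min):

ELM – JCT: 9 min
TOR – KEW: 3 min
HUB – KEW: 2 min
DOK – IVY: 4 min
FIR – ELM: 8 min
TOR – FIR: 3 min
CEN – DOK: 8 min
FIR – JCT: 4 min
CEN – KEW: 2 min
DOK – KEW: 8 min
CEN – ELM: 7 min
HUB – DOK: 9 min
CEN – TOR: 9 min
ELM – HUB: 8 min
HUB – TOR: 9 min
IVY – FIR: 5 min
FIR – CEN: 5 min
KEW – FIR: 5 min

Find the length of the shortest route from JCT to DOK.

13 min

Compare a few routes:
JCT - FIR - CEN - DOK: 4+5+8 = 17
JCT - FIR - IVY - DOK: 4+5+4 = 13
The minimum is 13 min via JCT - FIR - IVY - DOK.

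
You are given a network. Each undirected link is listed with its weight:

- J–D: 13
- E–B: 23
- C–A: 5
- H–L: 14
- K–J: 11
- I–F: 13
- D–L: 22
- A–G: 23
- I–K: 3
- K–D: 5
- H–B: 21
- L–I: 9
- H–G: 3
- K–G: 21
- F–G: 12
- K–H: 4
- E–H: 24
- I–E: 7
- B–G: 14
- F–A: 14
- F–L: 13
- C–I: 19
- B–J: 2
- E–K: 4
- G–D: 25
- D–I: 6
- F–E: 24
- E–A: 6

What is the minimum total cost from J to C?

Settle nodes by increasing distance from J:
J: 0
B: 2  (via J)
K: 11  (via J)
D: 13  (via J)
I: 14  (via K)
E: 15  (via K)
H: 15  (via K)
G: 16  (via B)
A: 21  (via E)
L: 23  (via I)
C: 26  (via A)
Shortest route: J → K → E → A → C = 26.

26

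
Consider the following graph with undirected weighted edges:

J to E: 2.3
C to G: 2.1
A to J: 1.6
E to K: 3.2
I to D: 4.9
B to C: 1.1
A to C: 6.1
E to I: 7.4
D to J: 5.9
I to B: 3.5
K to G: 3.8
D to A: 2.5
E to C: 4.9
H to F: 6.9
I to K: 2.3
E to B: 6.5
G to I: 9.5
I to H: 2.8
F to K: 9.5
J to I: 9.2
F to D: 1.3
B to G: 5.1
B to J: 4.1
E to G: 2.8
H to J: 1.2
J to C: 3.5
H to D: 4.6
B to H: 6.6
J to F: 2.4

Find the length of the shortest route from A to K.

7.1

Settle nodes by increasing distance from A:
A: 0
J: 1.6  (via A)
D: 2.5  (via A)
H: 2.8  (via J)
F: 3.8  (via D)
E: 3.9  (via J)
C: 5.1  (via J)
I: 5.6  (via H)
B: 5.7  (via J)
G: 6.7  (via E)
K: 7.1  (via E)
Shortest route: A–J–E–K = 7.1.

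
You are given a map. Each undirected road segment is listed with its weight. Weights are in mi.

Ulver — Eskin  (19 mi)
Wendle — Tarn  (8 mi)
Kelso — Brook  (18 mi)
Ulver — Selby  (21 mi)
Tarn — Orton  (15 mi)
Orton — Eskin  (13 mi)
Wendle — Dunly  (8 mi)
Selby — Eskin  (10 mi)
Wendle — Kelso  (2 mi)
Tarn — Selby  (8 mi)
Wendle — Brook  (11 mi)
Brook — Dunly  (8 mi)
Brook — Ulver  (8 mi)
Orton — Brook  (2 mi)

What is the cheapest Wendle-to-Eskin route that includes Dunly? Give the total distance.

Best Wendle to Dunly: Wendle → Dunly costing 8
Best Dunly to Eskin: Dunly → Brook → Orton → Eskin costing 23
Total via Dunly: 8 + 23 = 31 mi.

31 mi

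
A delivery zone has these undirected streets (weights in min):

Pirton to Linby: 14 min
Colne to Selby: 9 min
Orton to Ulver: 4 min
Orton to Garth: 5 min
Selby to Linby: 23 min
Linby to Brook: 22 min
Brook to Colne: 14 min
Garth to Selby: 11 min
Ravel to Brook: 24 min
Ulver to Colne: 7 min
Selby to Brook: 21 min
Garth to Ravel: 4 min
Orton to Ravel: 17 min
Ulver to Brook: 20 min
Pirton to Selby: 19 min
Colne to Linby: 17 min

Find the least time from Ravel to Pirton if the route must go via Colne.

Best Ravel to Colne: Ravel–Garth–Orton–Ulver–Colne costing 20
Shortest Colne→Pirton: Colne–Selby–Pirton = 28
Total via Colne: 20 + 28 = 48 min.

48 min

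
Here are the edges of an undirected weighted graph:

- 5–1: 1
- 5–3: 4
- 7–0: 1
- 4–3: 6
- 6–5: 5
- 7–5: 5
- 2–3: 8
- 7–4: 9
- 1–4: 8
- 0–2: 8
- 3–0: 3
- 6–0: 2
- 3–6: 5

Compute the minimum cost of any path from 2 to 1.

Compare a few routes:
2–0–7–5–1: 8+1+5+1 = 15
2–3–5–1: 8+4+1 = 13
Cheapest is 2–3–5–1 at 13.

13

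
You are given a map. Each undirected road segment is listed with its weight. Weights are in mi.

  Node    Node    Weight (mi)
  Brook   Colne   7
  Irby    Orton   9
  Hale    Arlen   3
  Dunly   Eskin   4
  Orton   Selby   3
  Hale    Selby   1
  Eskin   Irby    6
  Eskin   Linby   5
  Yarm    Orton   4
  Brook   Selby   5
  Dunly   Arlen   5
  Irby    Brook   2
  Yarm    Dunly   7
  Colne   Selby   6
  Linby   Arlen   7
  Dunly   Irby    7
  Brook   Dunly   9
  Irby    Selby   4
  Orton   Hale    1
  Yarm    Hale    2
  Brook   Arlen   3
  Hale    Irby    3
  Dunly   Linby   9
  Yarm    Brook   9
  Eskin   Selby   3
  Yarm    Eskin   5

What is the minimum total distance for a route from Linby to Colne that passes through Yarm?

19 mi

Best Linby to Yarm: Linby → Eskin → Yarm costing 10
Best Yarm to Colne: Yarm → Hale → Selby → Colne costing 9
Total via Yarm: 10 + 9 = 19 mi.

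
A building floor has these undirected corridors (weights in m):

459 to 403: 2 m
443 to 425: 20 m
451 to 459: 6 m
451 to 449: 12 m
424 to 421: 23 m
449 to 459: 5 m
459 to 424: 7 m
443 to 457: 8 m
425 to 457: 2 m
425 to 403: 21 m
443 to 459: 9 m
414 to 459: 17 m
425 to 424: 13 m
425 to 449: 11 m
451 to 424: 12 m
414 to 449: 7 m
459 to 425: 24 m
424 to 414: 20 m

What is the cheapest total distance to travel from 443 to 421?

39 m

Shortest distances from 443:
443: 0
457: 8  (via 443)
459: 9  (via 443)
425: 10  (via 457)
403: 11  (via 459)
449: 14  (via 459)
451: 15  (via 459)
424: 16  (via 459)
414: 21  (via 449)
421: 39  (via 424)
Shortest route: 443 → 459 → 424 → 421 = 39 m.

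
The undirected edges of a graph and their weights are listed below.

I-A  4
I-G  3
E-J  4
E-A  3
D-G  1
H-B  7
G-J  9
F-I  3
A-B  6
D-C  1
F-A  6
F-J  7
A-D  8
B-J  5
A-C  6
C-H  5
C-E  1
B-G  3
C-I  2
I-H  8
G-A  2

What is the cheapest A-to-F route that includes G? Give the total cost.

8

Shortest A→G: A → G = 2
Best G to F: G → I → F costing 6
Total via G: 2 + 6 = 8.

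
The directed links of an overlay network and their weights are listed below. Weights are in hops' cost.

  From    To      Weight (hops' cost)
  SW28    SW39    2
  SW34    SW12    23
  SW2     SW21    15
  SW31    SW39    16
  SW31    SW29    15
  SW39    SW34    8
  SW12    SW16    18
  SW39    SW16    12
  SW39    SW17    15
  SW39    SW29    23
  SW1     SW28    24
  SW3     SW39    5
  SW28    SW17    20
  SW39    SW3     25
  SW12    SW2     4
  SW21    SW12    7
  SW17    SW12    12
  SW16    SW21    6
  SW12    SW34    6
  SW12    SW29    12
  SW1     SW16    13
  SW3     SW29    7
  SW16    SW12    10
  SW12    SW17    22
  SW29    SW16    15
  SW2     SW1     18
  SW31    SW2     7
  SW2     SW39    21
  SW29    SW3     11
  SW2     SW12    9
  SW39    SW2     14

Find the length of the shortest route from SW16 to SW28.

56 hops' cost

Running Dijkstra from SW16:
SW16: 0
SW21: 6  (via SW16)
SW12: 10  (via SW16)
SW2: 14  (via SW12)
SW34: 16  (via SW12)
SW29: 22  (via SW12)
SW1: 32  (via SW2)
SW17: 32  (via SW12)
SW3: 33  (via SW29)
SW39: 35  (via SW2)
SW28: 56  (via SW1)
Shortest route: SW16–SW12–SW2–SW1–SW28 = 56 hops' cost.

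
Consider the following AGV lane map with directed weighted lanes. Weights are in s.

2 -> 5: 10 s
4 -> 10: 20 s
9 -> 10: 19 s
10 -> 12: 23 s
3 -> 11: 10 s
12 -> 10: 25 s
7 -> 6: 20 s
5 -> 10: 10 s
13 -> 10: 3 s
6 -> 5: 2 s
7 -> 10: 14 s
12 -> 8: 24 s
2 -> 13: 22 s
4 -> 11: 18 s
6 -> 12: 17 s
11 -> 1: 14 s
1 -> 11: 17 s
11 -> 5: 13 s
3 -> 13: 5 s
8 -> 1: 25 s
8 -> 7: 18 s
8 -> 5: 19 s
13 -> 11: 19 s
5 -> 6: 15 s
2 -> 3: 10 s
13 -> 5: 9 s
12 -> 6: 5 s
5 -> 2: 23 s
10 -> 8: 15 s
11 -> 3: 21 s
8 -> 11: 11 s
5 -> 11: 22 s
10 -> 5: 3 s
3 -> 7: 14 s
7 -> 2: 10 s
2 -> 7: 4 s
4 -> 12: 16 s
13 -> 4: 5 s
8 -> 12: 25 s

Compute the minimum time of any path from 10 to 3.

Enumerating some paths:
10 → 5 → 2 → 3: 3+23+10 = 36
10 → 8 → 11 → 3: 15+11+21 = 47
10 → 5 → 11 → 3: 3+22+21 = 46
The minimum is 36 s via 10 → 5 → 2 → 3.

36 s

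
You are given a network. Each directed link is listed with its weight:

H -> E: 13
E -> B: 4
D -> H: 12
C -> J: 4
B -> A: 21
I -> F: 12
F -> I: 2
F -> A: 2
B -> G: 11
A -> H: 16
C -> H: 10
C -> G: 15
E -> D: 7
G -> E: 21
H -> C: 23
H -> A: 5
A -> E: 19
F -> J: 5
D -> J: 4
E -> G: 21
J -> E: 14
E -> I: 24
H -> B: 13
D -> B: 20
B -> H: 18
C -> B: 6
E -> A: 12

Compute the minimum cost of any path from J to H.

33

Shortest distances from J:
J: 0
E: 14  (via J)
B: 18  (via E)
D: 21  (via E)
A: 26  (via E)
G: 29  (via B)
H: 33  (via D)
Shortest route: J–E–D–H = 33.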